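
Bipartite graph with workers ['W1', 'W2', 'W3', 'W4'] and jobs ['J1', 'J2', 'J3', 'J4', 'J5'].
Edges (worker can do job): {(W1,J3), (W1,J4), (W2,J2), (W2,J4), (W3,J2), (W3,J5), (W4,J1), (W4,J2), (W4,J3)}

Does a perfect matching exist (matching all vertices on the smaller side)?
Yes, perfect matching exists (size 4)

Perfect matching: {(W1,J4), (W2,J2), (W3,J5), (W4,J3)}
All 4 vertices on the smaller side are matched.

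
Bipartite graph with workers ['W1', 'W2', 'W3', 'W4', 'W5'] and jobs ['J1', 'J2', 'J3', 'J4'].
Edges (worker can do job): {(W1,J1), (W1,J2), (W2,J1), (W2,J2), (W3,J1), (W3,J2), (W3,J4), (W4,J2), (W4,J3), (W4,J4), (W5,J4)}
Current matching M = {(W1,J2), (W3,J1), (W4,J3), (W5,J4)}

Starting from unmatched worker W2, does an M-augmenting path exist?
No augmenting path from W2

Alternating search from W2 reaches jobs: {J1, J2, J4}.
Every reachable job is already matched in M, and following those matched edges back to workers exposes no further unvisited jobs.
No M-augmenting path from W2 exists.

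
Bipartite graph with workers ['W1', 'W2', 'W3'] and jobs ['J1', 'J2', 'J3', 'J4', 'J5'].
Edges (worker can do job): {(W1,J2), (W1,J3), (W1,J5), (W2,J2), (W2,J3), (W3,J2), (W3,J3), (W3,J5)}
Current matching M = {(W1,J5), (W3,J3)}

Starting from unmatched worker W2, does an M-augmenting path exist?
Yes: W2 → J3 → W3 → J5 → W1 → J2

An M-augmenting path alternates non-matching / matching edges, starting and ending at unmatched vertices.
Path: W2 → J3 → W3 → J5 → W1 → J2
(J2 is unmatched in M, so the path is augmenting.)
Flipping edges along this path would increase |M| from 2 to 3.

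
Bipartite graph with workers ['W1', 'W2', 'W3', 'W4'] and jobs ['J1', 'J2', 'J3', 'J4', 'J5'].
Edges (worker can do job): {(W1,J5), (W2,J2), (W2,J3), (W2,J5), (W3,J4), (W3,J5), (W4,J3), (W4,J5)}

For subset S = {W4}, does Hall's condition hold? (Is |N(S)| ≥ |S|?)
Yes: |N(S)| = 2, |S| = 1

Subset S = {W4}
Neighbors N(S) = {J3, J5}

|N(S)| = 2, |S| = 1
Hall's condition: |N(S)| ≥ |S| is satisfied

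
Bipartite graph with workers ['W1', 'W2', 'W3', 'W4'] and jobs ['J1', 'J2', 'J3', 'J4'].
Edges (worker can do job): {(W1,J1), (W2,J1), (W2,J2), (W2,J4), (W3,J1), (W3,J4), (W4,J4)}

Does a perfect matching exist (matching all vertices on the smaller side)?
No, maximum matching has size 3 < 4

Maximum matching has size 3, need 4 for perfect matching.
Unmatched workers: ['W1']
Unmatched jobs: ['J3']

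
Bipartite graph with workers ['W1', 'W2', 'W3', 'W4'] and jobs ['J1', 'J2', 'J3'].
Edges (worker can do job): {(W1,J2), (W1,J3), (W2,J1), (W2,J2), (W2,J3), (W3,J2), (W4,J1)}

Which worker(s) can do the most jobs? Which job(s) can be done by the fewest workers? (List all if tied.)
Most versatile: W2 (3 jobs); Least covered: J1, J3 (2 workers)

Worker degrees (jobs they can do): W1:2, W2:3, W3:1, W4:1
Job degrees (workers who can do it): J1:2, J2:3, J3:2

Maximum worker degree is 3, achieved by: W2
Minimum job degree is 2, achieved by: J1, J3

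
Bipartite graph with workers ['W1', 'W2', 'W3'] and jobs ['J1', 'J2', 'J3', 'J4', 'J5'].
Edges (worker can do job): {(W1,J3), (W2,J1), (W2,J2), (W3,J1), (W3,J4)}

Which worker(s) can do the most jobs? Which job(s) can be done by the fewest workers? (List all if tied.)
Most versatile: W2, W3 (2 jobs); Least covered: J5 (0 workers)

Worker degrees (jobs they can do): W1:1, W2:2, W3:2
Job degrees (workers who can do it): J1:2, J2:1, J3:1, J4:1, J5:0

Maximum worker degree is 2, achieved by: W2, W3
Minimum job degree is 0, achieved by: J5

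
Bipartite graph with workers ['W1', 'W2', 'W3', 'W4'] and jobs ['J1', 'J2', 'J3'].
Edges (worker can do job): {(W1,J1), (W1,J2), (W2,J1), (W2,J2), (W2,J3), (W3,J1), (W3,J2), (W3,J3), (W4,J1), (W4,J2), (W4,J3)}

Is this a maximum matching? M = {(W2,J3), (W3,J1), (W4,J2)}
Yes, size 3 is maximum

Proposed matching has size 3.
Maximum matching size for this graph: 3.

This is a maximum matching.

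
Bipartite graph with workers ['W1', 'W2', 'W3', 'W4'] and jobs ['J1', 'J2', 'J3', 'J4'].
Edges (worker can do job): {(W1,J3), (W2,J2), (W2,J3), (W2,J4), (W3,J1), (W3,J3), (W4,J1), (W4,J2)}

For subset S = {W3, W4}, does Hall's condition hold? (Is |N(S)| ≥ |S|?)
Yes: |N(S)| = 3, |S| = 2

Subset S = {W3, W4}
Neighbors N(S) = {J1, J2, J3}

|N(S)| = 3, |S| = 2
Hall's condition: |N(S)| ≥ |S| is satisfied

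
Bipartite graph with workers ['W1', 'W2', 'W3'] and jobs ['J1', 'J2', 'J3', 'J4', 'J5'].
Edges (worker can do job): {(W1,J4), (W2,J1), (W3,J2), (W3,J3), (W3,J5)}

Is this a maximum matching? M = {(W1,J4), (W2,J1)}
No, size 2 is not maximum

Proposed matching has size 2.
Maximum matching size for this graph: 3.

This is NOT maximum - can be improved to size 3.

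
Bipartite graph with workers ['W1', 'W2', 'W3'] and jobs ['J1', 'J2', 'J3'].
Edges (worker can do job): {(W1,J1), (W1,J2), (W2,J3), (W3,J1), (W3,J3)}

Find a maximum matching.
Matching: {(W1,J2), (W2,J3), (W3,J1)}

Maximum matching (size 3):
  W1 → J2
  W2 → J3
  W3 → J1

Each worker is assigned to at most one job, and each job to at most one worker.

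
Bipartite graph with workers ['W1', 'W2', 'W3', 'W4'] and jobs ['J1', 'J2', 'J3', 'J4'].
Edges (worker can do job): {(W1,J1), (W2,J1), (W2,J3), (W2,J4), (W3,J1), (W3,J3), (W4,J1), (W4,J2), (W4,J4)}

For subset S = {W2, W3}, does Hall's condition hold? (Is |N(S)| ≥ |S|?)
Yes: |N(S)| = 3, |S| = 2

Subset S = {W2, W3}
Neighbors N(S) = {J1, J3, J4}

|N(S)| = 3, |S| = 2
Hall's condition: |N(S)| ≥ |S| is satisfied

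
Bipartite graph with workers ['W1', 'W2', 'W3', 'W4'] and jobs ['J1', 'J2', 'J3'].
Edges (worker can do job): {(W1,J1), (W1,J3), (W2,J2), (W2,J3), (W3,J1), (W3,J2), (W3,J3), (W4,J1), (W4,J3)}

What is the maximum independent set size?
Maximum independent set = 4

By König's theorem:
- Min vertex cover = Max matching = 3
- Max independent set = Total vertices - Min vertex cover
- Max independent set = 7 - 3 = 4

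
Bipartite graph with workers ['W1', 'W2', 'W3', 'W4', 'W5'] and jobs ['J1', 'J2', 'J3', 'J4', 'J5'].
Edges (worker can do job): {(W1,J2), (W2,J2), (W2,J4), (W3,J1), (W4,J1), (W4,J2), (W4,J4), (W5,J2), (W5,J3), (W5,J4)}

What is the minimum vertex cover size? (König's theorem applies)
Minimum vertex cover size = 4

By König's theorem: in bipartite graphs,
min vertex cover = max matching = 4

Maximum matching has size 4, so minimum vertex cover also has size 4.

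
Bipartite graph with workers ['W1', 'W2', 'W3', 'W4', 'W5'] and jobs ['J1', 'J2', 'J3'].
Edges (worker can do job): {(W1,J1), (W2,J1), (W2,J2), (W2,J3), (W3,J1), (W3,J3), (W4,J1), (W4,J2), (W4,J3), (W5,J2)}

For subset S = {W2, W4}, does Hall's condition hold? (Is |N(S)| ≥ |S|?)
Yes: |N(S)| = 3, |S| = 2

Subset S = {W2, W4}
Neighbors N(S) = {J1, J2, J3}

|N(S)| = 3, |S| = 2
Hall's condition: |N(S)| ≥ |S| is satisfied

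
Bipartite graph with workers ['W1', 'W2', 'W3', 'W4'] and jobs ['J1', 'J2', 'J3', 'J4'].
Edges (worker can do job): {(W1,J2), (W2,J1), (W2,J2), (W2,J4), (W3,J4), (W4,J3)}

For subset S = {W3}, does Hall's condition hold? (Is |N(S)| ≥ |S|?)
Yes: |N(S)| = 1, |S| = 1

Subset S = {W3}
Neighbors N(S) = {J4}

|N(S)| = 1, |S| = 1
Hall's condition: |N(S)| ≥ |S| is satisfied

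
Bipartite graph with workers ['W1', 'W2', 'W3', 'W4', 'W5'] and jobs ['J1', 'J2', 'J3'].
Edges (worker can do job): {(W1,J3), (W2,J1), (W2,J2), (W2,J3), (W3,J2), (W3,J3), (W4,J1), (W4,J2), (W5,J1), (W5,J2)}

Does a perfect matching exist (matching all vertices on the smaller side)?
Yes, perfect matching exists (size 3)

Perfect matching: {(W3,J3), (W4,J1), (W5,J2)}
All 3 vertices on the smaller side are matched.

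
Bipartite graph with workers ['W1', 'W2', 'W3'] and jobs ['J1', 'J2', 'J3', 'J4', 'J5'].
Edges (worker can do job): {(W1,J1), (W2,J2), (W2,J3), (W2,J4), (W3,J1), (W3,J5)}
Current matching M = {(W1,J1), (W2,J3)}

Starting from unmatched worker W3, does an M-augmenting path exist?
Yes: W3 → J5

An M-augmenting path alternates non-matching / matching edges, starting and ending at unmatched vertices.
Path: W3 → J5
(J5 is unmatched in M, so the path is augmenting.)
Flipping edges along this path would increase |M| from 2 to 3.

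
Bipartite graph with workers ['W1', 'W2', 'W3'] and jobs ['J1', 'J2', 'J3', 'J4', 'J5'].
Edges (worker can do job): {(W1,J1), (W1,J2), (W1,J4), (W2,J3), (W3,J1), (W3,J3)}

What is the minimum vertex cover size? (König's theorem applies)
Minimum vertex cover size = 3

By König's theorem: in bipartite graphs,
min vertex cover = max matching = 3

Maximum matching has size 3, so minimum vertex cover also has size 3.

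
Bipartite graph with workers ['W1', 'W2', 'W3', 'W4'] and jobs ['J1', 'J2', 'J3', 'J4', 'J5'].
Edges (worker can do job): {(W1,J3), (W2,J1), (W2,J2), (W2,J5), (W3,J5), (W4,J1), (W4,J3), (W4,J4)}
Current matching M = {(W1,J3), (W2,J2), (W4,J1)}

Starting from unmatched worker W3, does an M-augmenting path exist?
Yes: W3 → J5

An M-augmenting path alternates non-matching / matching edges, starting and ending at unmatched vertices.
Path: W3 → J5
(J5 is unmatched in M, so the path is augmenting.)
Flipping edges along this path would increase |M| from 3 to 4.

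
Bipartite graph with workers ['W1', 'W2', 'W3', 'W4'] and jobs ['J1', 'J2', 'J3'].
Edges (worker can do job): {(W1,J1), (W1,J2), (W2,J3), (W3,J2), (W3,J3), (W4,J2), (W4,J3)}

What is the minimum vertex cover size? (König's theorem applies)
Minimum vertex cover size = 3

By König's theorem: in bipartite graphs,
min vertex cover = max matching = 3

Maximum matching has size 3, so minimum vertex cover also has size 3.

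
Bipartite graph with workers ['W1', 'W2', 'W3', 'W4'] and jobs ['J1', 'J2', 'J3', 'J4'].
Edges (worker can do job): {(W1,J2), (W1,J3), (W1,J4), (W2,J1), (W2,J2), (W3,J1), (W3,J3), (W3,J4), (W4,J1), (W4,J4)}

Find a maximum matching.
Matching: {(W1,J4), (W2,J2), (W3,J3), (W4,J1)}

Maximum matching (size 4):
  W1 → J4
  W2 → J2
  W3 → J3
  W4 → J1

Each worker is assigned to at most one job, and each job to at most one worker.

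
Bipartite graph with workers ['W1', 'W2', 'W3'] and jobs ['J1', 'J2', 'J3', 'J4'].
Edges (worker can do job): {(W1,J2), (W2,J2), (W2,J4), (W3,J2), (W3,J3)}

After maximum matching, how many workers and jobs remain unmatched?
Unmatched: 0 workers, 1 jobs

Maximum matching size: 3
Workers: 3 total, 3 matched, 0 unmatched
Jobs: 4 total, 3 matched, 1 unmatched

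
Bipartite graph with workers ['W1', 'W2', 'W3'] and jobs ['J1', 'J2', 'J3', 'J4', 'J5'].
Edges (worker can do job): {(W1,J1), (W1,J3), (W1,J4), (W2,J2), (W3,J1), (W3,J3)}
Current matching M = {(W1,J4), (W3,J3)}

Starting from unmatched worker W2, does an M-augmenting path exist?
Yes: W2 → J2

An M-augmenting path alternates non-matching / matching edges, starting and ending at unmatched vertices.
Path: W2 → J2
(J2 is unmatched in M, so the path is augmenting.)
Flipping edges along this path would increase |M| from 2 to 3.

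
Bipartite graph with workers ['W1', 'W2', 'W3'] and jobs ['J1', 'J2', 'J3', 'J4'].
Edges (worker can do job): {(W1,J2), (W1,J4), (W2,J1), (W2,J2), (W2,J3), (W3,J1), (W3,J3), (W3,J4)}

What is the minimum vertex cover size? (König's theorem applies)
Minimum vertex cover size = 3

By König's theorem: in bipartite graphs,
min vertex cover = max matching = 3

Maximum matching has size 3, so minimum vertex cover also has size 3.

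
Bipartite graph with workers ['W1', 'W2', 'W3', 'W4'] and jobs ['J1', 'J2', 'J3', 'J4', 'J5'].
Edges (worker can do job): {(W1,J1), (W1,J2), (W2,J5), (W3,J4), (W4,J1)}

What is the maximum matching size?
Maximum matching size = 4

Maximum matching: {(W1,J2), (W2,J5), (W3,J4), (W4,J1)}
Size: 4

This assigns 4 workers to 4 distinct jobs.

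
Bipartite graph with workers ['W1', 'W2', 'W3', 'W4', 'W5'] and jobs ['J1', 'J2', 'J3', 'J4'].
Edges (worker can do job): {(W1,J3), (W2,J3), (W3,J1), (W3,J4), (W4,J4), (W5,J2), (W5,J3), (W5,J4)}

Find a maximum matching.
Matching: {(W1,J3), (W3,J1), (W4,J4), (W5,J2)}

Maximum matching (size 4):
  W1 → J3
  W3 → J1
  W4 → J4
  W5 → J2

Each worker is assigned to at most one job, and each job to at most one worker.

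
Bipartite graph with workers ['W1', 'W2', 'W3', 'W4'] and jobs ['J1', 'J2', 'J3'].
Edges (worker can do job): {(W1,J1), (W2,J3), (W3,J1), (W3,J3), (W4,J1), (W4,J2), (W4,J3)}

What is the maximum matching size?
Maximum matching size = 3

Maximum matching: {(W1,J1), (W3,J3), (W4,J2)}
Size: 3

This assigns 3 workers to 3 distinct jobs.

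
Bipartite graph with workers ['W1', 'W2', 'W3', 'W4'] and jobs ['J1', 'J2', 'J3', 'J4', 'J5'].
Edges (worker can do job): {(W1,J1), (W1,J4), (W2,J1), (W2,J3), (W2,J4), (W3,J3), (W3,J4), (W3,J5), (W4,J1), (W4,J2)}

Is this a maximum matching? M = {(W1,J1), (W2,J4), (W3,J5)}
No, size 3 is not maximum

Proposed matching has size 3.
Maximum matching size for this graph: 4.

This is NOT maximum - can be improved to size 4.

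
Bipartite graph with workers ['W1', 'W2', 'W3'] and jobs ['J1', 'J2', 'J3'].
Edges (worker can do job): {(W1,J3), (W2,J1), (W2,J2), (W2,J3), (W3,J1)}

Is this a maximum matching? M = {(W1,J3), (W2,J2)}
No, size 2 is not maximum

Proposed matching has size 2.
Maximum matching size for this graph: 3.

This is NOT maximum - can be improved to size 3.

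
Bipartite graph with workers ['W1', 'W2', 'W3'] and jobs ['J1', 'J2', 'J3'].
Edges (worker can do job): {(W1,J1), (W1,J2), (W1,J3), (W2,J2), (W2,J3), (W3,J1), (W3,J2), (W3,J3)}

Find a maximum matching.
Matching: {(W1,J2), (W2,J3), (W3,J1)}

Maximum matching (size 3):
  W1 → J2
  W2 → J3
  W3 → J1

Each worker is assigned to at most one job, and each job to at most one worker.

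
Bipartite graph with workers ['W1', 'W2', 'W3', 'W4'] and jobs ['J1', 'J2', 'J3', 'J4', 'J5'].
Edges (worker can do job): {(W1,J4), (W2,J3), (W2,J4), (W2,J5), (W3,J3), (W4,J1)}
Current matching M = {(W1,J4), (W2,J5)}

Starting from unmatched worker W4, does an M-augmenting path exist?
Yes: W4 → J1

An M-augmenting path alternates non-matching / matching edges, starting and ending at unmatched vertices.
Path: W4 → J1
(J1 is unmatched in M, so the path is augmenting.)
Flipping edges along this path would increase |M| from 2 to 3.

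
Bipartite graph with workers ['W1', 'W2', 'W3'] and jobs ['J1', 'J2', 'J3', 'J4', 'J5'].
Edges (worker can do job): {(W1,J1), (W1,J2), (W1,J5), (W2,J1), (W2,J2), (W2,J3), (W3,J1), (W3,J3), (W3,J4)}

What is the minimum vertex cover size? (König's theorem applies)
Minimum vertex cover size = 3

By König's theorem: in bipartite graphs,
min vertex cover = max matching = 3

Maximum matching has size 3, so minimum vertex cover also has size 3.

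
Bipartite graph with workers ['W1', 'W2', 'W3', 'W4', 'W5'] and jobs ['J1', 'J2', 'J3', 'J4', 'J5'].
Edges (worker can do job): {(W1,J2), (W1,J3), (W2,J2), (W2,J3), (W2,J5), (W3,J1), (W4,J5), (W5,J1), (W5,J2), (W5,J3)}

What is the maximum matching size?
Maximum matching size = 4

Maximum matching: {(W1,J2), (W3,J1), (W4,J5), (W5,J3)}
Size: 4

This assigns 4 workers to 4 distinct jobs.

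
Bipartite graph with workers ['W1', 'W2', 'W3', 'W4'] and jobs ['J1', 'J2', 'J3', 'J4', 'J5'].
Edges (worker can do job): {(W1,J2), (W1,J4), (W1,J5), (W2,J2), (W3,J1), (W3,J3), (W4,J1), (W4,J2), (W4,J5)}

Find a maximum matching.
Matching: {(W1,J5), (W2,J2), (W3,J3), (W4,J1)}

Maximum matching (size 4):
  W1 → J5
  W2 → J2
  W3 → J3
  W4 → J1

Each worker is assigned to at most one job, and each job to at most one worker.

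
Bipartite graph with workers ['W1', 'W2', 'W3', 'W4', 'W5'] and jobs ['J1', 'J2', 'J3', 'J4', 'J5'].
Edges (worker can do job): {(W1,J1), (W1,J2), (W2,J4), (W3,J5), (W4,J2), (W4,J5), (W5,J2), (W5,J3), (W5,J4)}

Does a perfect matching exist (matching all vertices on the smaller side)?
Yes, perfect matching exists (size 5)

Perfect matching: {(W1,J1), (W2,J4), (W3,J5), (W4,J2), (W5,J3)}
All 5 vertices on the smaller side are matched.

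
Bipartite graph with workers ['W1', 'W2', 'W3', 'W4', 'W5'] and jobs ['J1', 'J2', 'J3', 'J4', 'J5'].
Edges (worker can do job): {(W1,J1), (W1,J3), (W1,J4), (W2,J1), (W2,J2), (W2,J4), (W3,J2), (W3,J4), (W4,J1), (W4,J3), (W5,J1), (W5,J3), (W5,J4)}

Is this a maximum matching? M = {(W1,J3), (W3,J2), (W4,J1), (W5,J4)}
Yes, size 4 is maximum

Proposed matching has size 4.
Maximum matching size for this graph: 4.

This is a maximum matching.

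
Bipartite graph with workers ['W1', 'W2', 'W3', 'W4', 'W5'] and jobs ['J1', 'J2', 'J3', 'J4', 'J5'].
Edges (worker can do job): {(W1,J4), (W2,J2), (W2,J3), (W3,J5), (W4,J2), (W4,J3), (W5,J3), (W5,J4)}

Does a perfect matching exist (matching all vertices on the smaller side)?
No, maximum matching has size 4 < 5

Maximum matching has size 4, need 5 for perfect matching.
Unmatched workers: ['W1']
Unmatched jobs: ['J1']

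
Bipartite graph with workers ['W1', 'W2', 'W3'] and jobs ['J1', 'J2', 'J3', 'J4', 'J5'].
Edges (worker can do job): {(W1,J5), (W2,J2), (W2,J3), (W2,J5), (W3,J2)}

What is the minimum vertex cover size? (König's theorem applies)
Minimum vertex cover size = 3

By König's theorem: in bipartite graphs,
min vertex cover = max matching = 3

Maximum matching has size 3, so minimum vertex cover also has size 3.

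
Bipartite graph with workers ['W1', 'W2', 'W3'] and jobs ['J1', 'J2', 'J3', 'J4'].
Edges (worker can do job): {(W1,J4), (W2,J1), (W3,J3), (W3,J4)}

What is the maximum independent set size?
Maximum independent set = 4

By König's theorem:
- Min vertex cover = Max matching = 3
- Max independent set = Total vertices - Min vertex cover
- Max independent set = 7 - 3 = 4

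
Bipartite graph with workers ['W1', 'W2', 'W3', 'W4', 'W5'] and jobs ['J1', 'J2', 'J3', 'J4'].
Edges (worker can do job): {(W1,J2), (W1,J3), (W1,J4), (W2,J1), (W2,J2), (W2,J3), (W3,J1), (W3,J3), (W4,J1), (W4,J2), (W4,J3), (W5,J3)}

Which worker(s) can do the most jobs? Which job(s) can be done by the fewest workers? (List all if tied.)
Most versatile: W1, W2, W4 (3 jobs); Least covered: J4 (1 workers)

Worker degrees (jobs they can do): W1:3, W2:3, W3:2, W4:3, W5:1
Job degrees (workers who can do it): J1:3, J2:3, J3:5, J4:1

Maximum worker degree is 3, achieved by: W1, W2, W4
Minimum job degree is 1, achieved by: J4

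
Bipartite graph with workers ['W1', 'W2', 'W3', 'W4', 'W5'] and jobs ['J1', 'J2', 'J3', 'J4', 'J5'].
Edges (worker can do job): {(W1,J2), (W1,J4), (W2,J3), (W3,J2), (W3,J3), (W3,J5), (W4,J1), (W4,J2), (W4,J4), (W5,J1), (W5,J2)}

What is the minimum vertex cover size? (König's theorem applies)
Minimum vertex cover size = 5

By König's theorem: in bipartite graphs,
min vertex cover = max matching = 5

Maximum matching has size 5, so minimum vertex cover also has size 5.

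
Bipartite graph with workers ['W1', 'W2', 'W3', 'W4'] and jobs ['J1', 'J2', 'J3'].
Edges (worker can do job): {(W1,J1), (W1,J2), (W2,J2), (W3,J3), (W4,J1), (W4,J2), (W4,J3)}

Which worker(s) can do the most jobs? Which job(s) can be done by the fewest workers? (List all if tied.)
Most versatile: W4 (3 jobs); Least covered: J1, J3 (2 workers)

Worker degrees (jobs they can do): W1:2, W2:1, W3:1, W4:3
Job degrees (workers who can do it): J1:2, J2:3, J3:2

Maximum worker degree is 3, achieved by: W4
Minimum job degree is 2, achieved by: J1, J3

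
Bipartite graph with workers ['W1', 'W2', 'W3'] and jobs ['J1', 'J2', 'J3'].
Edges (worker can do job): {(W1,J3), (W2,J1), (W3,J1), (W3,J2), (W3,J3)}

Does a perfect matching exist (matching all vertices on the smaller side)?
Yes, perfect matching exists (size 3)

Perfect matching: {(W1,J3), (W2,J1), (W3,J2)}
All 3 vertices on the smaller side are matched.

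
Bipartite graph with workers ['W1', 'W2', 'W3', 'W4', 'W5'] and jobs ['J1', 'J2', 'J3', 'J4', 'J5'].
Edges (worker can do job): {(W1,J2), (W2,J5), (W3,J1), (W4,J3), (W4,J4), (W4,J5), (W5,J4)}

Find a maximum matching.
Matching: {(W1,J2), (W2,J5), (W3,J1), (W4,J3), (W5,J4)}

Maximum matching (size 5):
  W1 → J2
  W2 → J5
  W3 → J1
  W4 → J3
  W5 → J4

Each worker is assigned to at most one job, and each job to at most one worker.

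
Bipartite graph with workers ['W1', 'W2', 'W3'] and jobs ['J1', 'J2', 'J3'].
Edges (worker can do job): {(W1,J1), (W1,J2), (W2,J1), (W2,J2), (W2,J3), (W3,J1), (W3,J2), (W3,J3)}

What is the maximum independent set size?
Maximum independent set = 3

By König's theorem:
- Min vertex cover = Max matching = 3
- Max independent set = Total vertices - Min vertex cover
- Max independent set = 6 - 3 = 3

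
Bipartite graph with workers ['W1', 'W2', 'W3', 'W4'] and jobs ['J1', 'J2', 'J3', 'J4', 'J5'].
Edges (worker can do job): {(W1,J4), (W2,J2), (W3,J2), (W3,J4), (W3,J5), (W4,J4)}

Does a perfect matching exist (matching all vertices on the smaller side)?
No, maximum matching has size 3 < 4

Maximum matching has size 3, need 4 for perfect matching.
Unmatched workers: ['W1']
Unmatched jobs: ['J3', 'J1']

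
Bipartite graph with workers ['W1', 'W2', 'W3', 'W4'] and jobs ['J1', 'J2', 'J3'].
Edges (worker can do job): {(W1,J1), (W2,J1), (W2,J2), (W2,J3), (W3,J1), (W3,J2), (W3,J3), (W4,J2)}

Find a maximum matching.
Matching: {(W1,J1), (W3,J3), (W4,J2)}

Maximum matching (size 3):
  W1 → J1
  W3 → J3
  W4 → J2

Each worker is assigned to at most one job, and each job to at most one worker.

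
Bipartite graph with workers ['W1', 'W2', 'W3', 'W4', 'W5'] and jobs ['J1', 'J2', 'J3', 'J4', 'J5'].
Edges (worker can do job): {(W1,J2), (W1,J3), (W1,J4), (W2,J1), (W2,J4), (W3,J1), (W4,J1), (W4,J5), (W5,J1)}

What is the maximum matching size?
Maximum matching size = 4

Maximum matching: {(W1,J3), (W2,J4), (W3,J1), (W4,J5)}
Size: 4

This assigns 4 workers to 4 distinct jobs.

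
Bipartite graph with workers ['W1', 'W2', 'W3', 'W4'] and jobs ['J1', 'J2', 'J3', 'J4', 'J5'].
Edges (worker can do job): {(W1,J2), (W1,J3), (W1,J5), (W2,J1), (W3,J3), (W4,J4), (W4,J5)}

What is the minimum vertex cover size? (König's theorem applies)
Minimum vertex cover size = 4

By König's theorem: in bipartite graphs,
min vertex cover = max matching = 4

Maximum matching has size 4, so minimum vertex cover also has size 4.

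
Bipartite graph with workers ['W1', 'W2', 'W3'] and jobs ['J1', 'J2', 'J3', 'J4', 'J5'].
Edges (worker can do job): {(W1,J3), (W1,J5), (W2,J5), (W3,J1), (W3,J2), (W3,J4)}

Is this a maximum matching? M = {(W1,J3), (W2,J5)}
No, size 2 is not maximum

Proposed matching has size 2.
Maximum matching size for this graph: 3.

This is NOT maximum - can be improved to size 3.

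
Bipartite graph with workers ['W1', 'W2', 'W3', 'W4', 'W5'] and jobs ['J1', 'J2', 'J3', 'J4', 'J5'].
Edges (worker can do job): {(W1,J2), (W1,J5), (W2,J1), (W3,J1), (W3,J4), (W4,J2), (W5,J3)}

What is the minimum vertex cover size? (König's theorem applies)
Minimum vertex cover size = 5

By König's theorem: in bipartite graphs,
min vertex cover = max matching = 5

Maximum matching has size 5, so minimum vertex cover also has size 5.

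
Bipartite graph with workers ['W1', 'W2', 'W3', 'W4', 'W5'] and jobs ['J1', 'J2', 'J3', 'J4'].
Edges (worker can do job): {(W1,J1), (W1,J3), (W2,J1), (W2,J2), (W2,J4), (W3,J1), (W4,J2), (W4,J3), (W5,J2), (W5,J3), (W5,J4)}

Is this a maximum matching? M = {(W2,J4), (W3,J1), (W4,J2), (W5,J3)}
Yes, size 4 is maximum

Proposed matching has size 4.
Maximum matching size for this graph: 4.

This is a maximum matching.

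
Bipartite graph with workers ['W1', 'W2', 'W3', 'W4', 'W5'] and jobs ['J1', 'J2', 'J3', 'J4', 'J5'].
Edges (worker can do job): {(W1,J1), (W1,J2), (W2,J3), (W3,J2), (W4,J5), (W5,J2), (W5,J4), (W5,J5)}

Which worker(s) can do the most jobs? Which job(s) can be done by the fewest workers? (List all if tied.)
Most versatile: W5 (3 jobs); Least covered: J1, J3, J4 (1 workers)

Worker degrees (jobs they can do): W1:2, W2:1, W3:1, W4:1, W5:3
Job degrees (workers who can do it): J1:1, J2:3, J3:1, J4:1, J5:2

Maximum worker degree is 3, achieved by: W5
Minimum job degree is 1, achieved by: J1, J3, J4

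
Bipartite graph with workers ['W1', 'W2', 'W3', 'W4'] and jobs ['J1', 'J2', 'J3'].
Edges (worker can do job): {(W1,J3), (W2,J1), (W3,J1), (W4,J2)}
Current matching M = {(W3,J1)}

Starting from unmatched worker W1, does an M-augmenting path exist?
Yes: W1 → J3

An M-augmenting path alternates non-matching / matching edges, starting and ending at unmatched vertices.
Path: W1 → J3
(J3 is unmatched in M, so the path is augmenting.)
Flipping edges along this path would increase |M| from 1 to 2.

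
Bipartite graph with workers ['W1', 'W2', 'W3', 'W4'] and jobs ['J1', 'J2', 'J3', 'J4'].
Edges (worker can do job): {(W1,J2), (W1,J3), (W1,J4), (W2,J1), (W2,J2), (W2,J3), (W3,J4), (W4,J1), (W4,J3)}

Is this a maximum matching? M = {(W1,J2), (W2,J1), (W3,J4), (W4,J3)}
Yes, size 4 is maximum

Proposed matching has size 4.
Maximum matching size for this graph: 4.

This is a maximum matching.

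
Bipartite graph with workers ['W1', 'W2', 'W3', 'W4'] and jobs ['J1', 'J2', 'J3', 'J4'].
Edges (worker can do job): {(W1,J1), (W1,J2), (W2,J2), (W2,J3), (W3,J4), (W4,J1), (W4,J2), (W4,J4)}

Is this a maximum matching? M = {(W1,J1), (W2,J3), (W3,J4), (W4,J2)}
Yes, size 4 is maximum

Proposed matching has size 4.
Maximum matching size for this graph: 4.

This is a maximum matching.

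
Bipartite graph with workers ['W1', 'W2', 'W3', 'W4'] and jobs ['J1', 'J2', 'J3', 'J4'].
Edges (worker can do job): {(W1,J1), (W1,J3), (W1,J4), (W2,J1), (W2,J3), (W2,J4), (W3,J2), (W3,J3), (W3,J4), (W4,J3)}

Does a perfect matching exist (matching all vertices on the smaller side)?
Yes, perfect matching exists (size 4)

Perfect matching: {(W1,J4), (W2,J1), (W3,J2), (W4,J3)}
All 4 vertices on the smaller side are matched.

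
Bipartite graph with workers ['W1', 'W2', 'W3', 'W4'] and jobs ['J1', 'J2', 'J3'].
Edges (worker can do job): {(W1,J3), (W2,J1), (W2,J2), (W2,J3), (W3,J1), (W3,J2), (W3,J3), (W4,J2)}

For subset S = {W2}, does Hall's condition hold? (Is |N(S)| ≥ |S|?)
Yes: |N(S)| = 3, |S| = 1

Subset S = {W2}
Neighbors N(S) = {J1, J2, J3}

|N(S)| = 3, |S| = 1
Hall's condition: |N(S)| ≥ |S| is satisfied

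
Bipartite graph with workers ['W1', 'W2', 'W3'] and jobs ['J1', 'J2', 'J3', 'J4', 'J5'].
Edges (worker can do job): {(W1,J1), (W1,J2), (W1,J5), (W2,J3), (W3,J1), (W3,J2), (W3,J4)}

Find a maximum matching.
Matching: {(W1,J1), (W2,J3), (W3,J4)}

Maximum matching (size 3):
  W1 → J1
  W2 → J3
  W3 → J4

Each worker is assigned to at most one job, and each job to at most one worker.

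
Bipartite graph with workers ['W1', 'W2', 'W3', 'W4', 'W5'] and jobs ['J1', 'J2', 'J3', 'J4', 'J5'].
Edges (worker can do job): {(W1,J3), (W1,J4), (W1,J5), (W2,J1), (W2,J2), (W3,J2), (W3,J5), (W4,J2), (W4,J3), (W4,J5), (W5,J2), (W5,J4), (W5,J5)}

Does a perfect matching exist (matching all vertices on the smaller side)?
Yes, perfect matching exists (size 5)

Perfect matching: {(W1,J3), (W2,J1), (W3,J5), (W4,J2), (W5,J4)}
All 5 vertices on the smaller side are matched.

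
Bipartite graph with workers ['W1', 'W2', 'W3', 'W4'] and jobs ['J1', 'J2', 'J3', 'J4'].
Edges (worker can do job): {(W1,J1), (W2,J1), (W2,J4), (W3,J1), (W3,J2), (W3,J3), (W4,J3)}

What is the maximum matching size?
Maximum matching size = 4

Maximum matching: {(W1,J1), (W2,J4), (W3,J2), (W4,J3)}
Size: 4

This assigns 4 workers to 4 distinct jobs.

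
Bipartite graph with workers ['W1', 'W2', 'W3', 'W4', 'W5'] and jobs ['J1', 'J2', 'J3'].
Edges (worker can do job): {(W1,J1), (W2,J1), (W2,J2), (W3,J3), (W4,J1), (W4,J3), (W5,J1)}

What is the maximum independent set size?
Maximum independent set = 5

By König's theorem:
- Min vertex cover = Max matching = 3
- Max independent set = Total vertices - Min vertex cover
- Max independent set = 8 - 3 = 5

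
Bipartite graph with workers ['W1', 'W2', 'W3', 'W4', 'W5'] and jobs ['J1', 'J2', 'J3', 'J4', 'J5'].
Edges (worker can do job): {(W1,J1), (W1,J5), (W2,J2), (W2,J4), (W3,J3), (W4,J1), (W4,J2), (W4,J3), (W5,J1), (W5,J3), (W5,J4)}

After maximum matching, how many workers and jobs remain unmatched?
Unmatched: 0 workers, 0 jobs

Maximum matching size: 5
Workers: 5 total, 5 matched, 0 unmatched
Jobs: 5 total, 5 matched, 0 unmatched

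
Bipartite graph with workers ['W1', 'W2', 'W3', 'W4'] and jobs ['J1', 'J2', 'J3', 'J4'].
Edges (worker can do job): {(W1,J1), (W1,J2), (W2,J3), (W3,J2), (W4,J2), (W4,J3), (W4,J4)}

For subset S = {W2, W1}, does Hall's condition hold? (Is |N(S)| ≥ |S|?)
Yes: |N(S)| = 3, |S| = 2

Subset S = {W2, W1}
Neighbors N(S) = {J1, J2, J3}

|N(S)| = 3, |S| = 2
Hall's condition: |N(S)| ≥ |S| is satisfied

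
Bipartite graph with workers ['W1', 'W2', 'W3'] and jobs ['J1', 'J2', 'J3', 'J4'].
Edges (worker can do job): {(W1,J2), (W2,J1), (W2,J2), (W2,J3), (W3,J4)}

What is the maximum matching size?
Maximum matching size = 3

Maximum matching: {(W1,J2), (W2,J1), (W3,J4)}
Size: 3

This assigns 3 workers to 3 distinct jobs.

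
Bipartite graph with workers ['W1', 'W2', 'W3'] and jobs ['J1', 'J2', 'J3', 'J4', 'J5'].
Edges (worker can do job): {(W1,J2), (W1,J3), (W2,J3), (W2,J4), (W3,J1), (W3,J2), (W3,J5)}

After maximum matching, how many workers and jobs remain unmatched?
Unmatched: 0 workers, 2 jobs

Maximum matching size: 3
Workers: 3 total, 3 matched, 0 unmatched
Jobs: 5 total, 3 matched, 2 unmatched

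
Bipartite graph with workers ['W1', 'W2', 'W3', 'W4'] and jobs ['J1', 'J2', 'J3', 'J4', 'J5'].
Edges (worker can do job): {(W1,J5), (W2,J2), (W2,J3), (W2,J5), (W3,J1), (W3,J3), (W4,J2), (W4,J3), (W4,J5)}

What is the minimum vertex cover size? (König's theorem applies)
Minimum vertex cover size = 4

By König's theorem: in bipartite graphs,
min vertex cover = max matching = 4

Maximum matching has size 4, so minimum vertex cover also has size 4.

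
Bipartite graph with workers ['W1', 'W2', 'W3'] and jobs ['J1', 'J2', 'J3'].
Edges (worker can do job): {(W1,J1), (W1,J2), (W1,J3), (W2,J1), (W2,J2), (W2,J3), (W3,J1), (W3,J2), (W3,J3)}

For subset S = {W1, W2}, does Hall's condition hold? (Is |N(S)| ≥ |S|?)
Yes: |N(S)| = 3, |S| = 2

Subset S = {W1, W2}
Neighbors N(S) = {J1, J2, J3}

|N(S)| = 3, |S| = 2
Hall's condition: |N(S)| ≥ |S| is satisfied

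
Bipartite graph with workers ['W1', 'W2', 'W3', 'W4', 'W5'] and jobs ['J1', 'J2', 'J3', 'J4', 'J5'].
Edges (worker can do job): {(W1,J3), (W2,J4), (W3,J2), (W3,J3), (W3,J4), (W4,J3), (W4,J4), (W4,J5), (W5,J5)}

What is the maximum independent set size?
Maximum independent set = 6

By König's theorem:
- Min vertex cover = Max matching = 4
- Max independent set = Total vertices - Min vertex cover
- Max independent set = 10 - 4 = 6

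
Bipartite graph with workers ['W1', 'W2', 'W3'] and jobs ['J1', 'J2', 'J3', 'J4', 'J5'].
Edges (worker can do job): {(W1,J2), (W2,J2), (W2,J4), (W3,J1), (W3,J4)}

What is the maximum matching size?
Maximum matching size = 3

Maximum matching: {(W1,J2), (W2,J4), (W3,J1)}
Size: 3

This assigns 3 workers to 3 distinct jobs.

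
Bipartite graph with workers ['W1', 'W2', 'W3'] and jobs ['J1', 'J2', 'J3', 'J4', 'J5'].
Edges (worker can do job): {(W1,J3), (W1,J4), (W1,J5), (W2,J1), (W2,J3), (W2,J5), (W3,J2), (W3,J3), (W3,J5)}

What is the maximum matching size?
Maximum matching size = 3

Maximum matching: {(W1,J5), (W2,J1), (W3,J2)}
Size: 3

This assigns 3 workers to 3 distinct jobs.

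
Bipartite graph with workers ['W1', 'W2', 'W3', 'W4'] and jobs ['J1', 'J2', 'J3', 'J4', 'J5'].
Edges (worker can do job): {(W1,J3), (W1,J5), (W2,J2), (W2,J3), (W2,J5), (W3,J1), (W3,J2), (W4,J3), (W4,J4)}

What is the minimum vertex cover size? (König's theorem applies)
Minimum vertex cover size = 4

By König's theorem: in bipartite graphs,
min vertex cover = max matching = 4

Maximum matching has size 4, so minimum vertex cover also has size 4.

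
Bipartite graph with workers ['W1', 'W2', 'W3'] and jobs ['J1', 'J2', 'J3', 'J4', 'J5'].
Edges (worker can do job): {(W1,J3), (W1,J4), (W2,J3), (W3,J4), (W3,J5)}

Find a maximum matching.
Matching: {(W1,J4), (W2,J3), (W3,J5)}

Maximum matching (size 3):
  W1 → J4
  W2 → J3
  W3 → J5

Each worker is assigned to at most one job, and each job to at most one worker.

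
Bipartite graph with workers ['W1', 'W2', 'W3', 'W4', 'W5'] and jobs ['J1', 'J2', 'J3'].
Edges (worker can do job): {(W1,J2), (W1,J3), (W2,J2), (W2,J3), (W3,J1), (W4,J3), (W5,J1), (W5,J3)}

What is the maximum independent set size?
Maximum independent set = 5

By König's theorem:
- Min vertex cover = Max matching = 3
- Max independent set = Total vertices - Min vertex cover
- Max independent set = 8 - 3 = 5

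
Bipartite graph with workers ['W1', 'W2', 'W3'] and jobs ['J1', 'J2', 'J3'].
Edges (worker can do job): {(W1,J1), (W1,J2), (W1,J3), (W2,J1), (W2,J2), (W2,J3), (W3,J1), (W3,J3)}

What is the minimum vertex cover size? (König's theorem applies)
Minimum vertex cover size = 3

By König's theorem: in bipartite graphs,
min vertex cover = max matching = 3

Maximum matching has size 3, so minimum vertex cover also has size 3.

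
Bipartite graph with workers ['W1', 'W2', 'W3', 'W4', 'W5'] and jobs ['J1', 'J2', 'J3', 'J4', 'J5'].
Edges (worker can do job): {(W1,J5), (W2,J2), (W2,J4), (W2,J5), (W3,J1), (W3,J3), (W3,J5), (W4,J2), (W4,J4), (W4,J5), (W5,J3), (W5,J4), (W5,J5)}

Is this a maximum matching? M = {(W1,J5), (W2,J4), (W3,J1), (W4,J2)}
No, size 4 is not maximum

Proposed matching has size 4.
Maximum matching size for this graph: 5.

This is NOT maximum - can be improved to size 5.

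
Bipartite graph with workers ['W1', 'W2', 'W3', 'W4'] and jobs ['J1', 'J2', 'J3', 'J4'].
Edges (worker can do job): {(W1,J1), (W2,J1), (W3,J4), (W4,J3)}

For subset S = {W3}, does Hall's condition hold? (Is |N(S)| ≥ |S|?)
Yes: |N(S)| = 1, |S| = 1

Subset S = {W3}
Neighbors N(S) = {J4}

|N(S)| = 1, |S| = 1
Hall's condition: |N(S)| ≥ |S| is satisfied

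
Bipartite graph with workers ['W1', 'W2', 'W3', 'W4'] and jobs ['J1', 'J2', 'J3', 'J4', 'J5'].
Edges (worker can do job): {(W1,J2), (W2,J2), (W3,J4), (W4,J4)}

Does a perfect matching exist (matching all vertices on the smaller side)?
No, maximum matching has size 2 < 4

Maximum matching has size 2, need 4 for perfect matching.
Unmatched workers: ['W3', 'W2']
Unmatched jobs: ['J3', 'J5', 'J1']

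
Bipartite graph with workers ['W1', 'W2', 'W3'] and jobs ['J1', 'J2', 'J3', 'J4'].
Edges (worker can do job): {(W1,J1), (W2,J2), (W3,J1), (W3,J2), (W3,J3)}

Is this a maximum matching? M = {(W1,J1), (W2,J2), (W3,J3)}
Yes, size 3 is maximum

Proposed matching has size 3.
Maximum matching size for this graph: 3.

This is a maximum matching.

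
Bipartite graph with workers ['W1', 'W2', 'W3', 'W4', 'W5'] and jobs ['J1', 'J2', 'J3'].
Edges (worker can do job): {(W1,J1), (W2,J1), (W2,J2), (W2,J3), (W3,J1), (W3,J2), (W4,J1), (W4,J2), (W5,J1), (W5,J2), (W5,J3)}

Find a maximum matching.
Matching: {(W2,J3), (W3,J1), (W5,J2)}

Maximum matching (size 3):
  W2 → J3
  W3 → J1
  W5 → J2

Each worker is assigned to at most one job, and each job to at most one worker.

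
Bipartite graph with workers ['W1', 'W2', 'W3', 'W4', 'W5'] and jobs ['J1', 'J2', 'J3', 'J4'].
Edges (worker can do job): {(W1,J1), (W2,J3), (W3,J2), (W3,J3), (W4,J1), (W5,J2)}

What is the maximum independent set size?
Maximum independent set = 6

By König's theorem:
- Min vertex cover = Max matching = 3
- Max independent set = Total vertices - Min vertex cover
- Max independent set = 9 - 3 = 6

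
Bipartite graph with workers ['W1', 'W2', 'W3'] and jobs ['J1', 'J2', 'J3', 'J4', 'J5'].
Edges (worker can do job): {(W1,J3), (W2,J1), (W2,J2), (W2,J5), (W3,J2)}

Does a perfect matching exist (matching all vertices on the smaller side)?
Yes, perfect matching exists (size 3)

Perfect matching: {(W1,J3), (W2,J5), (W3,J2)}
All 3 vertices on the smaller side are matched.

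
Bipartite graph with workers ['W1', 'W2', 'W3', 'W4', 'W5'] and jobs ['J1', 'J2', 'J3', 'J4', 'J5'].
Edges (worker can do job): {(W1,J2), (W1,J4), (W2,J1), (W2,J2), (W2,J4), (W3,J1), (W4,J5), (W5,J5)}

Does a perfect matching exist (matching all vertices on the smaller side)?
No, maximum matching has size 4 < 5

Maximum matching has size 4, need 5 for perfect matching.
Unmatched workers: ['W4']
Unmatched jobs: ['J3']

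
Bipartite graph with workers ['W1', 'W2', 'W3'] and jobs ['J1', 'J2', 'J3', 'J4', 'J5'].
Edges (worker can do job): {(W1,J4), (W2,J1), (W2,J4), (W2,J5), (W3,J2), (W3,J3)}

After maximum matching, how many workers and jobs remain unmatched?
Unmatched: 0 workers, 2 jobs

Maximum matching size: 3
Workers: 3 total, 3 matched, 0 unmatched
Jobs: 5 total, 3 matched, 2 unmatched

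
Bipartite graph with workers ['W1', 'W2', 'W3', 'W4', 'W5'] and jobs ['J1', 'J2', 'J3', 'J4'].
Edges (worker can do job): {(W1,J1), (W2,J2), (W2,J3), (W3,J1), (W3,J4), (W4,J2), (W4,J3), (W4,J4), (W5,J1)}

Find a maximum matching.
Matching: {(W2,J3), (W3,J4), (W4,J2), (W5,J1)}

Maximum matching (size 4):
  W2 → J3
  W3 → J4
  W4 → J2
  W5 → J1

Each worker is assigned to at most one job, and each job to at most one worker.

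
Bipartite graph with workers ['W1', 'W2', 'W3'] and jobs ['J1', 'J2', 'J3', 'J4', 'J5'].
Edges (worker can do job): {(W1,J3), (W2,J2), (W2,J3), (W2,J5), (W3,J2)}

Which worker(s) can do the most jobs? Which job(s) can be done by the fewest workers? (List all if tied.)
Most versatile: W2 (3 jobs); Least covered: J1, J4 (0 workers)

Worker degrees (jobs they can do): W1:1, W2:3, W3:1
Job degrees (workers who can do it): J1:0, J2:2, J3:2, J4:0, J5:1

Maximum worker degree is 3, achieved by: W2
Minimum job degree is 0, achieved by: J1, J4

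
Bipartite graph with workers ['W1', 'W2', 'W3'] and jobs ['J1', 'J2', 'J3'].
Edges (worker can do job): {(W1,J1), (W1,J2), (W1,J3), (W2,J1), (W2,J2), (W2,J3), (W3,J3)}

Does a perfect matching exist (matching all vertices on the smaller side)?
Yes, perfect matching exists (size 3)

Perfect matching: {(W1,J1), (W2,J2), (W3,J3)}
All 3 vertices on the smaller side are matched.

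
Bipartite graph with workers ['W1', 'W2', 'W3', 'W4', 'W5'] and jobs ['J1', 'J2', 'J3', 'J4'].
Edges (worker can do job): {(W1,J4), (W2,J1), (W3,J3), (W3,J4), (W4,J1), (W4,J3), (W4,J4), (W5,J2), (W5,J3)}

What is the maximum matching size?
Maximum matching size = 4

Maximum matching: {(W1,J4), (W3,J3), (W4,J1), (W5,J2)}
Size: 4

This assigns 4 workers to 4 distinct jobs.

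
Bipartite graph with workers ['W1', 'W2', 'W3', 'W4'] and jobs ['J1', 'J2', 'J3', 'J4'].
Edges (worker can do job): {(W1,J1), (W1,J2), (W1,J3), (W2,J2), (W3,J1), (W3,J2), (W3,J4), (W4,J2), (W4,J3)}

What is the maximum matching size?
Maximum matching size = 4

Maximum matching: {(W1,J1), (W2,J2), (W3,J4), (W4,J3)}
Size: 4

This assigns 4 workers to 4 distinct jobs.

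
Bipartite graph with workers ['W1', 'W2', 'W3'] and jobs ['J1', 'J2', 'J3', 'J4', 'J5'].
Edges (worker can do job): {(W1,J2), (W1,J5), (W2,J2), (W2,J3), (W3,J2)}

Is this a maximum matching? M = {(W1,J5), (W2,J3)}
No, size 2 is not maximum

Proposed matching has size 2.
Maximum matching size for this graph: 3.

This is NOT maximum - can be improved to size 3.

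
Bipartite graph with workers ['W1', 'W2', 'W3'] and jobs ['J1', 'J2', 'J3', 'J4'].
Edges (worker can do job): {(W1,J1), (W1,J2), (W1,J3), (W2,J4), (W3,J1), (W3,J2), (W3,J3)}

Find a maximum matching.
Matching: {(W1,J3), (W2,J4), (W3,J1)}

Maximum matching (size 3):
  W1 → J3
  W2 → J4
  W3 → J1

Each worker is assigned to at most one job, and each job to at most one worker.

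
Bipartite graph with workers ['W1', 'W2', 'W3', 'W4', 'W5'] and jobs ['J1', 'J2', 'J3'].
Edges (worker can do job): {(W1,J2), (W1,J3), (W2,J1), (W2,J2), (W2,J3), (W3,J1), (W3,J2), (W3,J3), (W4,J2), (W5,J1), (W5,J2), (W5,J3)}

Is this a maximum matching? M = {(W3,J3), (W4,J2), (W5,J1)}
Yes, size 3 is maximum

Proposed matching has size 3.
Maximum matching size for this graph: 3.

This is a maximum matching.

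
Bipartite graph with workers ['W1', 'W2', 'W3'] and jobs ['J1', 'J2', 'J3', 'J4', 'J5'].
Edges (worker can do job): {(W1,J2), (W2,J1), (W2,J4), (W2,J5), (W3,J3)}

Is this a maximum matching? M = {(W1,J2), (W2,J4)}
No, size 2 is not maximum

Proposed matching has size 2.
Maximum matching size for this graph: 3.

This is NOT maximum - can be improved to size 3.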